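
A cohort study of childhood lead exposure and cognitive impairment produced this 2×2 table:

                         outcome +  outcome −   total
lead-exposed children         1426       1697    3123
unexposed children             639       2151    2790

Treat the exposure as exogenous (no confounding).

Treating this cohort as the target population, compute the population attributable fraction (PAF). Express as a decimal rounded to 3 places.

PAF ≈ 0.344

p₁ = P(outcome | exposed) = 1426/3123 = 0.45661
p₀ = P(outcome | unexposed) = 639/2790 = 0.22903
Exposure prevalence π = 3123/5913 = 0.52816; overall risk P(Y=1) = 0.34923.
Under exogeneity, PAF = [P(Y=1) − p₀]/P(Y=1).
PAF = (0.34923 − 0.22903) / 0.34923 ≈ 0.3442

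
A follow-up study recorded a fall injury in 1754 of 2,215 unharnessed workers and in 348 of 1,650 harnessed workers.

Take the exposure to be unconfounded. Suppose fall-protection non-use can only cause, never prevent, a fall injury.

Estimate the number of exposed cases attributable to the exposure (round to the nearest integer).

about 1287 cases

p₁ = P(outcome | exposed) = 1754/2215 = 0.79187
p₀ = P(outcome | unexposed) = 348/1650 = 0.21091
PN = (p₁ − p₀)/p₁ = (0.79187 − 0.21091) / 0.79187 ≈ 0.73366.
Attributable cases ≈ PN × (exposed cases) = 0.73366 × 1754 ≈ 1286.84.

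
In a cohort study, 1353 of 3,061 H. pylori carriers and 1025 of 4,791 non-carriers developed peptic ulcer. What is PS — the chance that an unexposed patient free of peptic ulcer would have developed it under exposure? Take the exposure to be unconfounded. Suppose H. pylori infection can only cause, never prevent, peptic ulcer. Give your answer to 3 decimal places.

p₁ = P(outcome | exposed) = 1353/3061 = 0.44201
p₀ = P(outcome | unexposed) = 1025/4791 = 0.21394
Under exogeneity and monotonicity, PS = (p₁ − p₀) / (1 − p₀).
PS = (0.44201 − 0.21394) / (1 − 0.21394) = 0.22807 / 0.78606 ≈ 0.2901

PS ≈ 0.290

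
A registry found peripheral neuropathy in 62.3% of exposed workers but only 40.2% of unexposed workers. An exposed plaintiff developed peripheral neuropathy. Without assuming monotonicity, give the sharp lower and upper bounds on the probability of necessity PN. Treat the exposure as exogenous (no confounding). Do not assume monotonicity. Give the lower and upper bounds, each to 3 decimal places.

0.355 ≤ PN ≤ 0.960

p₁ = 0.623, p₀ = 0.402.
Under exogeneity alone the bounds on PN are max{0,(p₁−p₀)/p₁} ≤ PN ≤ min{1,(1−p₀)/p₁}.
  lower = (p₁ − p₀)/p₁ = 0.221 / 0.623 ≈ 0.3547
  upper = min{1, (1 − p₀)/p₁} = 0.598 / 0.623 ≈ 0.9599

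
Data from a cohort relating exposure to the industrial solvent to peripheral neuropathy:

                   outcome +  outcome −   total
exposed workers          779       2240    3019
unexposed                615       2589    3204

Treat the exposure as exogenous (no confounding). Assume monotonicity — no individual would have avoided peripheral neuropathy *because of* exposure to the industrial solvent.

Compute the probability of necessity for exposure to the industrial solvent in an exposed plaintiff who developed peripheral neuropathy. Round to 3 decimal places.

PN ≈ 0.256

p₁ = P(outcome | exposed) = 779/3019 = 0.25803
p₀ = P(outcome | unexposed) = 615/3204 = 0.19195
Under exogeneity and monotonicity, PN = (p₁ − p₀)/p₁.
PN = (0.25803 − 0.19195) / 0.25803 ≈ 0.2561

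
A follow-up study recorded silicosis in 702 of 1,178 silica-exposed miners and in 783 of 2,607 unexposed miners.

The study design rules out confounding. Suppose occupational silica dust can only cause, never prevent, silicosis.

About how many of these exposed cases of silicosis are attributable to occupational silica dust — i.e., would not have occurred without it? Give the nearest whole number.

p₁ = P(outcome | exposed) = 702/1178 = 0.59593
p₀ = P(outcome | unexposed) = 783/2607 = 0.30035
PN = (p₁ − p₀)/p₁ = (0.59593 − 0.30035) / 0.59593 ≈ 0.49600.
Attributable cases ≈ PN × (exposed cases) = 0.49600 × 702 ≈ 348.19.

about 348 cases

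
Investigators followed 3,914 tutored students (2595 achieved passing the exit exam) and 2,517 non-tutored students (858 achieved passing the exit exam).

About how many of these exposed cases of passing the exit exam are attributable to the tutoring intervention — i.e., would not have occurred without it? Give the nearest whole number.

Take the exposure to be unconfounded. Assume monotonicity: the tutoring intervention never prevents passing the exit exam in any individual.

p₁ = P(outcome | exposed) = 2595/3914 = 0.663
p₀ = P(outcome | unexposed) = 858/2517 = 0.34088
PN = (p₁ − p₀)/p₁ = (0.663 − 0.34088) / 0.663 ≈ 0.48585.
Attributable cases ≈ PN × (exposed cases) = 0.48585 × 2595 ≈ 1260.79.

about 1261 cases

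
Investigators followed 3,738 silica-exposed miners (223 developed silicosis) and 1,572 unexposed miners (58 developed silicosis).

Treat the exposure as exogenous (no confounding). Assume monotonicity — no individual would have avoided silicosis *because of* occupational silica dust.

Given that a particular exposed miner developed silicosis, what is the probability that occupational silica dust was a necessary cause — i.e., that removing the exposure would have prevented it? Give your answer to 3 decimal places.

p₁ = P(outcome | exposed) = 223/3738 = 0.059658
p₀ = P(outcome | unexposed) = 58/1572 = 0.036896
Under exogeneity and monotonicity, PN = (p₁ − p₀) / p₁.
PN = (0.059658 − 0.036896) / 0.059658 = 0.022762 / 0.059658 ≈ 0.3815

PN ≈ 0.382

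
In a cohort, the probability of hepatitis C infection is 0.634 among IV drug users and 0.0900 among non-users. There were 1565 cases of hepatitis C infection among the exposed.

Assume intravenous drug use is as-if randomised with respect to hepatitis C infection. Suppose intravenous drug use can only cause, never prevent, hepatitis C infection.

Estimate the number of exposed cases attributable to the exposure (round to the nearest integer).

about 1343 cases

Let p₁ = 0.634, p₀ = 0.09.
PN = (p₁ − p₀)/p₁ = (0.634 − 0.09) / 0.634 ≈ 0.85804.
Attributable cases ≈ PN × (exposed cases) = 0.85804 × 1565 ≈ 1342.84.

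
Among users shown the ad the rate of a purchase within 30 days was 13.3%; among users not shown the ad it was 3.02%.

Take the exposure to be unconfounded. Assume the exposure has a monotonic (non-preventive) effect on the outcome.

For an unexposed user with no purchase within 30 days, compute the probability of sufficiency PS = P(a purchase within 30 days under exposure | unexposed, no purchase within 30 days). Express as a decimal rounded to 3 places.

PS ≈ 0.106

p₁ = 0.133, p₀ = 0.0302.
Under exogeneity and monotonicity, PS = (p₁ − p₀) / (1 − p₀).
PS = (0.133 − 0.0302) / (1 − 0.0302) = 0.1028 / 0.9698 ≈ 0.1060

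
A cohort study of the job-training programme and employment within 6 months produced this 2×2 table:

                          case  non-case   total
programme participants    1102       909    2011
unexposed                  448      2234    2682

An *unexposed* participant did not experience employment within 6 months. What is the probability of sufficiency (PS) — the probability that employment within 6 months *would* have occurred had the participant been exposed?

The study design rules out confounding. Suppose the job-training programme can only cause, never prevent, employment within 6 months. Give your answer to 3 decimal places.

PS ≈ 0.457

p₁ = P(outcome | exposed) = 1102/2011 = 0.54799
p₀ = P(outcome | unexposed) = 448/2682 = 0.16704
Under exogeneity and monotonicity, PS = (p₁ − p₀)/(1 − p₀).
PS = (0.54799 − 0.16704) / 0.83296 ≈ 0.4573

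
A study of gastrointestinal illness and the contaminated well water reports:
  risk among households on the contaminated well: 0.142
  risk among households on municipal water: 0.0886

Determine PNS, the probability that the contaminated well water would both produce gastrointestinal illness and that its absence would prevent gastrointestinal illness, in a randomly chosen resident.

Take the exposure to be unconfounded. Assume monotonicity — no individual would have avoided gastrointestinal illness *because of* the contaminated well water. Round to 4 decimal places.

Let p₁ = 0.142, p₀ = 0.0886.
Under exogeneity and monotonicity, PNS = p₁ − p₀.
PNS = 0.142 − 0.0886 = 0.0534

PNS ≈ 0.0534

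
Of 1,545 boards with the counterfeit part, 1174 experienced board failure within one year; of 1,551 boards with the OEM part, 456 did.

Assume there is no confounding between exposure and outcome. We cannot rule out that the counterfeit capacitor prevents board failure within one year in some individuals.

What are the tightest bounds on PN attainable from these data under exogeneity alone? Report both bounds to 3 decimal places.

p₁ = P(outcome | exposed) = 1174/1545 = 0.75987
p₀ = P(outcome | unexposed) = 456/1551 = 0.294
Under exogeneity alone the bounds on PN are max{0,(p₁−p₀)/p₁} ≤ PN ≤ min{1,(1−p₀)/p₁}.
  lower = (p₁ − p₀)/p₁ = 0.46587 / 0.75987 ≈ 0.6131
  upper = min{1, (1 − p₀)/p₁} = 0.706 / 0.75987 ≈ 0.9291

0.613 ≤ PN ≤ 0.929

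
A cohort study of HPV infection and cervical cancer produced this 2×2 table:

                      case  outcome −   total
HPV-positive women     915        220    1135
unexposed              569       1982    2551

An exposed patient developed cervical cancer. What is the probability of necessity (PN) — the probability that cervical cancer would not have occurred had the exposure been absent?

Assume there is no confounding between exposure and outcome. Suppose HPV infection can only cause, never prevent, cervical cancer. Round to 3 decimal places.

PN ≈ 0.723

p₁ = P(outcome | exposed) = 915/1135 = 0.80617
p₀ = P(outcome | unexposed) = 569/2551 = 0.22305
Under exogeneity and monotonicity, PN = (p₁ − p₀) / p₁.
PN = (0.80617 − 0.22305) / 0.80617 = 0.58312 / 0.80617 ≈ 0.7233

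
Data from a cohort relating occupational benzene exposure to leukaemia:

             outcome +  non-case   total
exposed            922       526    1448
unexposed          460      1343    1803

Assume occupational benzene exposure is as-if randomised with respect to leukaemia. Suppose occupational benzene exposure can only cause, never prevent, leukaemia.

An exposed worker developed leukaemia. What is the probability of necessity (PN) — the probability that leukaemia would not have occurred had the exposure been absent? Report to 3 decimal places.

PN ≈ 0.599

p₁ = P(outcome | exposed) = 922/1448 = 0.63674
p₀ = P(outcome | unexposed) = 460/1803 = 0.25513
Under exogeneity and monotonicity, PN = (p₁ − p₀) / p₁.
PN = (0.63674 − 0.25513) / 0.63674 = 0.38161 / 0.63674 ≈ 0.5993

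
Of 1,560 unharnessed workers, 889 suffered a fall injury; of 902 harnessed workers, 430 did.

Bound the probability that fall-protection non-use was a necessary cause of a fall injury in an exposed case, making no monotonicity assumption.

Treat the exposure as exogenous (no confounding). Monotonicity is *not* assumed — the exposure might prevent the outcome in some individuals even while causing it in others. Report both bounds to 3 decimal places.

0.163 ≤ PN ≤ 0.918

p₁ = P(outcome | exposed) = 889/1560 = 0.56987
p₀ = P(outcome | unexposed) = 430/902 = 0.47672
Under exogeneity alone the bounds on PN are max{0,(p₁−p₀)/p₁} ≤ PN ≤ min{1,(1−p₀)/p₁}.
  lower = (p₁ − p₀)/p₁ = 0.093153 / 0.56987 ≈ 0.1635
  upper = min{1, (1 − p₀)/p₁} = 0.52328 / 0.56987 ≈ 0.9182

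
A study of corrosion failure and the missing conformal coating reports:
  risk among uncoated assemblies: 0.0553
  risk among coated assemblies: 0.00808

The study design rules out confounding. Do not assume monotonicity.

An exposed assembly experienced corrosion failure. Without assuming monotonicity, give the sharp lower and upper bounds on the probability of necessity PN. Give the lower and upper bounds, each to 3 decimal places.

Let p₁ = 0.0553, p₀ = 0.00808.
Under exogeneity alone the bounds on PN are max{0,(p₁−p₀)/p₁} ≤ PN ≤ min{1,(1−p₀)/p₁}.
  lower = (p₁ − p₀)/p₁ = 0.04722 / 0.0553 ≈ 0.8539
  upper = min{1, (1 − p₀)/p₁} = 0.99192 / 0.0553 ≈ 17.9371 → capped at 1

0.854 ≤ PN ≤ 1.000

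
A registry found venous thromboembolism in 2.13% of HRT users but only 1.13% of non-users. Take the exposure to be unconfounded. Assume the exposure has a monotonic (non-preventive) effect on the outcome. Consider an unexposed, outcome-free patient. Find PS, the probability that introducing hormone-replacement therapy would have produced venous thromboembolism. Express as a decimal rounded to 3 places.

PS ≈ 0.010

p₁ = 0.0213, p₀ = 0.0113.
Under exogeneity and monotonicity, PS = (p₁ − p₀) / (1 − p₀).
PS = (0.0213 − 0.0113) / (1 − 0.0113) = 0.01 / 0.9887 ≈ 0.0101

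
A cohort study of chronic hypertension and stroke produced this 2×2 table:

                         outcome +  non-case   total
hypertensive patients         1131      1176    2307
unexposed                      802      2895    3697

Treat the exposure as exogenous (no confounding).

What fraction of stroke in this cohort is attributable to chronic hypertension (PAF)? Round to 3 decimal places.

p₁ = P(outcome | exposed) = 1131/2307 = 0.49025
p₀ = P(outcome | unexposed) = 802/3697 = 0.21693
Exposure prevalence π = 2307/6004 = 0.38424; overall risk P(Y=1) = 0.32195.
Under exogeneity, PAF = [P(Y=1) − p₀]/P(Y=1).
PAF = (0.32195 − 0.21693) / 0.32195 ≈ 0.3262

PAF ≈ 0.326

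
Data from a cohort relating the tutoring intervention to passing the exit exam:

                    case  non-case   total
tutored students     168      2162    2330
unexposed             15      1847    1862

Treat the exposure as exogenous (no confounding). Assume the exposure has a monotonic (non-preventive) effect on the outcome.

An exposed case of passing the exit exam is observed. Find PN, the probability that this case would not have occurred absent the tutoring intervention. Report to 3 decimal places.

PN ≈ 0.888

p₁ = P(outcome | exposed) = 168/2330 = 0.072103
p₀ = P(outcome | unexposed) = 15/1862 = 0.0080559
Under exogeneity and monotonicity, PN = (p₁ − p₀)/p₁.
PN = (0.072103 − 0.0080559) / 0.072103 ≈ 0.8883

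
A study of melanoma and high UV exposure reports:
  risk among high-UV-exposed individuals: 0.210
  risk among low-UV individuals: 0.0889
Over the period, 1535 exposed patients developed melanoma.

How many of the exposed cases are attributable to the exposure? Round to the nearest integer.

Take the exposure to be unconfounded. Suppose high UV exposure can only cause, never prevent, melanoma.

Let p₁ = 0.21, p₀ = 0.0889.
PN = (p₁ − p₀)/p₁ = (0.21 − 0.0889) / 0.21 ≈ 0.57667.
Attributable cases ≈ PN × (exposed cases) = 0.57667 × 1535 ≈ 885.18.

about 885 cases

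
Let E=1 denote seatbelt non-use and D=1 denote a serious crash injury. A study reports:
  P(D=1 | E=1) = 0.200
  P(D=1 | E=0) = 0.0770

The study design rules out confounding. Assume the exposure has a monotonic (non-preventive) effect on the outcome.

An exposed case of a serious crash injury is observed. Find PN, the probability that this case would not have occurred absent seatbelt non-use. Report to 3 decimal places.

PN ≈ 0.615

Let p₁ = 0.2, p₀ = 0.077.
Under exogeneity and monotonicity, PN = (p₁ − p₀) / p₁.
PN = (0.2 − 0.077) / 0.2 = 0.123 / 0.2 ≈ 0.6150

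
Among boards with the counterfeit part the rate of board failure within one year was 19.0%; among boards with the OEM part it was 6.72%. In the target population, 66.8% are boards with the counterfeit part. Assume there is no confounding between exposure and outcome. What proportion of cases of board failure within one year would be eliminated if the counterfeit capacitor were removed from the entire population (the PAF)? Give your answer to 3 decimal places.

PAF ≈ 0.550

p₁ = 0.19, p₀ = 0.0672.
Overall risk P(Y=1) = π·p₁ + (1−π)·p₀ = 0.668×0.19 + 0.332×0.0672 = 0.14923.
Under exogeneity, PAF = [P(Y=1) − p₀] / P(Y=1).
PAF = (0.14923 − 0.0672) / 0.14923 ≈ 0.5497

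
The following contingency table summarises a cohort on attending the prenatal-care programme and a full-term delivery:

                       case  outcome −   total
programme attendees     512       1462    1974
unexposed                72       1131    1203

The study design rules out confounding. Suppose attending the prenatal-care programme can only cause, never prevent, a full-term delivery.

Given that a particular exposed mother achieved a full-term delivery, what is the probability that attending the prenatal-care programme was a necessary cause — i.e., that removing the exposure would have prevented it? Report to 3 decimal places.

p₁ = P(outcome | exposed) = 512/1974 = 0.25937
p₀ = P(outcome | unexposed) = 72/1203 = 0.05985
Under exogeneity and monotonicity, PN = (p₁ − p₀)/p₁.
PN = (0.25937 − 0.05985) / 0.25937 ≈ 0.7692

PN ≈ 0.769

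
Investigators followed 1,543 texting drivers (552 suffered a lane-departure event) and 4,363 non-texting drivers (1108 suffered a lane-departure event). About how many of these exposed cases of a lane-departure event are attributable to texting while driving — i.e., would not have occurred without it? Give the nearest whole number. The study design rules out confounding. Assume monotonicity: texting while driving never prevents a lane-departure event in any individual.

p₁ = P(outcome | exposed) = 552/1543 = 0.35774
p₀ = P(outcome | unexposed) = 1108/4363 = 0.25395
PN = (p₁ − p₀)/p₁ = (0.35774 − 0.25395) / 0.35774 ≈ 0.29013.
Attributable cases ≈ PN × (exposed cases) = 0.29013 × 552 ≈ 160.15.

about 160 cases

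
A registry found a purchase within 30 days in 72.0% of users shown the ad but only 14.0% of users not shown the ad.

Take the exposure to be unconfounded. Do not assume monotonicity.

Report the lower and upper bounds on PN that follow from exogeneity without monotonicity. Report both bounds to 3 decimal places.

0.806 ≤ PN ≤ 1.000

p₁ = 0.72, p₀ = 0.14.
Under exogeneity alone the bounds on PN are max{0,(p₁−p₀)/p₁} ≤ PN ≤ min{1,(1−p₀)/p₁}.
  lower = (p₁ − p₀)/p₁ = 0.58 / 0.72 ≈ 0.8056
  upper = min{1, (1 − p₀)/p₁} = 0.86 / 0.72 ≈ 1.1944 → capped at 1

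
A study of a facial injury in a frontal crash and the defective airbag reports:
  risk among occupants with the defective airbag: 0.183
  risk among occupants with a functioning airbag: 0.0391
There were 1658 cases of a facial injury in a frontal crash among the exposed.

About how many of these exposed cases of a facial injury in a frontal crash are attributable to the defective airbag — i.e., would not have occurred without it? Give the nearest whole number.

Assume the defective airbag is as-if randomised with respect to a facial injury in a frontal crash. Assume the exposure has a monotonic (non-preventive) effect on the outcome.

about 1304 cases

Let p₁ = 0.183, p₀ = 0.0391.
PN = (p₁ − p₀)/p₁ = (0.183 − 0.0391) / 0.183 ≈ 0.78634.
Attributable cases ≈ PN × (exposed cases) = 0.78634 × 1658 ≈ 1303.75.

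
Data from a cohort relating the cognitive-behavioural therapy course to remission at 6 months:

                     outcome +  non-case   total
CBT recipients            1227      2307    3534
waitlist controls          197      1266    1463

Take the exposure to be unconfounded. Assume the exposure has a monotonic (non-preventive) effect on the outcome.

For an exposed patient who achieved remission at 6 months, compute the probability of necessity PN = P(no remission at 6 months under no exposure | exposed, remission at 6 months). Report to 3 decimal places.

PN ≈ 0.612

p₁ = P(outcome | exposed) = 1227/3534 = 0.3472
p₀ = P(outcome | unexposed) = 197/1463 = 0.13465
Under exogeneity and monotonicity, PN = (p₁ − p₀)/p₁.
PN = (0.3472 − 0.13465) / 0.3472 ≈ 0.6122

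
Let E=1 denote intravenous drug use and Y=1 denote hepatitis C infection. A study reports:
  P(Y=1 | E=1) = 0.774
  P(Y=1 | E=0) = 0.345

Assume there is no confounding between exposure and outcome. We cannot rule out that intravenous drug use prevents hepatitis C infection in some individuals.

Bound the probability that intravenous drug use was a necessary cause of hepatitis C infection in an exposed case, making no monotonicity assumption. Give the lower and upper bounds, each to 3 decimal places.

Let p₁ = 0.774, p₀ = 0.345.
Under exogeneity alone the bounds on PN are max{0,(p₁−p₀)/p₁} ≤ PN ≤ min{1,(1−p₀)/p₁}.
  lower = (p₁ − p₀)/p₁ = 0.429 / 0.774 ≈ 0.5543
  upper = min{1, (1 − p₀)/p₁} = 0.655 / 0.774 ≈ 0.8463

0.554 ≤ PN ≤ 0.846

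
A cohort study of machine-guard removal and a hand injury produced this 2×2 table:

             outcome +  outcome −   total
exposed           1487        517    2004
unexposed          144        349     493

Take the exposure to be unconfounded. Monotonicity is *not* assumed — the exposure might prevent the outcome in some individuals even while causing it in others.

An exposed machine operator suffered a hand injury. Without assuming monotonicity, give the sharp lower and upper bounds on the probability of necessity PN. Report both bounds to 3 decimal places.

0.606 ≤ PN ≤ 0.954

p₁ = P(outcome | exposed) = 1487/2004 = 0.74202
p₀ = P(outcome | unexposed) = 144/493 = 0.29209
Under exogeneity alone the bounds on PN are max{0,(p₁−p₀)/p₁} ≤ PN ≤ min{1,(1−p₀)/p₁}.
  lower = (p₁ − p₀)/p₁ = 0.44993 / 0.74202 ≈ 0.6064
  upper = min{1, (1 − p₀)/p₁} = 0.70791 / 0.74202 ≈ 0.9540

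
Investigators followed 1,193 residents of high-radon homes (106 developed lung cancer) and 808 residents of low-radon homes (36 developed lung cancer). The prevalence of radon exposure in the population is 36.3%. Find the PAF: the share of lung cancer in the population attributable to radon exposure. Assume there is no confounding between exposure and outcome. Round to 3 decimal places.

p₁ = P(outcome | exposed) = 106/1193 = 0.088852
p₀ = P(outcome | unexposed) = 36/808 = 0.044554
Overall risk P(Y=1) = π·p₁ + (1−π)·p₀ = 0.363×0.088852 + 0.637×0.044554 = 0.060634.
Under exogeneity, PAF = [P(Y=1) − p₀] / P(Y=1).
PAF = (0.060634 − 0.044554) / 0.060634 ≈ 0.2652

PAF ≈ 0.265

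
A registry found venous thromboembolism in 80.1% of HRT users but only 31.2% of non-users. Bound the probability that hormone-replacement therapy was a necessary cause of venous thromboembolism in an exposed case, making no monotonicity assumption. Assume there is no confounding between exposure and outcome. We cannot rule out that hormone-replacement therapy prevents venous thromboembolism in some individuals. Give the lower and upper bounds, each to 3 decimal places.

0.610 ≤ PN ≤ 0.859

p₁ = 0.801, p₀ = 0.312.
Under exogeneity alone the bounds on PN are max{0,(p₁−p₀)/p₁} ≤ PN ≤ min{1,(1−p₀)/p₁}.
  lower = (p₁ − p₀)/p₁ = 0.489 / 0.801 ≈ 0.6105
  upper = min{1, (1 − p₀)/p₁} = 0.688 / 0.801 ≈ 0.8589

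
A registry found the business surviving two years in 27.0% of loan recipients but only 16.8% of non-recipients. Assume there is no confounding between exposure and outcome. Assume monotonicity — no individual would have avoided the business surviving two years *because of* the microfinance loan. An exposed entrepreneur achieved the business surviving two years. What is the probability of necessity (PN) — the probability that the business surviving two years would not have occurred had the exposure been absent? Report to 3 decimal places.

p₁ = 0.27, p₀ = 0.168.
Under exogeneity and monotonicity, PN = (p₁ − p₀) / p₁.
PN = (0.27 − 0.168) / 0.27 = 0.102 / 0.27 ≈ 0.3778

PN ≈ 0.378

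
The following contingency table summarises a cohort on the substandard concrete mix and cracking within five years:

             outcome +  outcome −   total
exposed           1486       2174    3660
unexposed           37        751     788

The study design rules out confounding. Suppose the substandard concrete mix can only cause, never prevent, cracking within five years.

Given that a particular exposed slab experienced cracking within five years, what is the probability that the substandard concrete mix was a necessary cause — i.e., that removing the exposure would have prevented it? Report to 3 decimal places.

p₁ = P(outcome | exposed) = 1486/3660 = 0.40601
p₀ = P(outcome | unexposed) = 37/788 = 0.046954
Under exogeneity and monotonicity, PN = (p₁ − p₀)/p₁.
PN = (0.40601 − 0.046954) / 0.40601 ≈ 0.8844

PN ≈ 0.884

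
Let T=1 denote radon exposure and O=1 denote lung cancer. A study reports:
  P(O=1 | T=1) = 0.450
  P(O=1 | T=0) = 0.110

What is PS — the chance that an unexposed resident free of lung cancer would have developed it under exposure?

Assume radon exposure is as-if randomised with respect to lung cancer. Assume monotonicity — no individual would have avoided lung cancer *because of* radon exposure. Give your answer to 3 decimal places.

PS ≈ 0.382

Let p₁ = 0.45, p₀ = 0.11.
Under exogeneity and monotonicity, PS = (p₁ − p₀) / (1 − p₀).
PS = (0.45 − 0.11) / (1 − 0.11) = 0.34 / 0.89 ≈ 0.3820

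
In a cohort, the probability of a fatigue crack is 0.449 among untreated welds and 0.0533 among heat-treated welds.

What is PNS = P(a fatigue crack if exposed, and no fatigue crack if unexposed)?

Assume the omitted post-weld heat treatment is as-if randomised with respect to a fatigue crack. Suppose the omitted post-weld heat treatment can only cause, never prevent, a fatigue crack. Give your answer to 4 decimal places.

Let p₁ = 0.449, p₀ = 0.0533.
Under exogeneity and monotonicity, PNS = p₁ − p₀.
PNS = 0.449 − 0.0533 = 0.3957

PNS ≈ 0.3957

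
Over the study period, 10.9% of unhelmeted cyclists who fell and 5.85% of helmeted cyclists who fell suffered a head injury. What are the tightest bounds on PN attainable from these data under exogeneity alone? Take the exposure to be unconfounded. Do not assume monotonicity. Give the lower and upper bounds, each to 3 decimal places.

0.463 ≤ PN ≤ 1.000

p₁ = 0.109, p₀ = 0.0585.
Under exogeneity alone the bounds on PN are max{0,(p₁−p₀)/p₁} ≤ PN ≤ min{1,(1−p₀)/p₁}.
  lower = (p₁ − p₀)/p₁ = 0.0505 / 0.109 ≈ 0.4633
  upper = min{1, (1 − p₀)/p₁} = 0.9415 / 0.109 ≈ 8.6376 → capped at 1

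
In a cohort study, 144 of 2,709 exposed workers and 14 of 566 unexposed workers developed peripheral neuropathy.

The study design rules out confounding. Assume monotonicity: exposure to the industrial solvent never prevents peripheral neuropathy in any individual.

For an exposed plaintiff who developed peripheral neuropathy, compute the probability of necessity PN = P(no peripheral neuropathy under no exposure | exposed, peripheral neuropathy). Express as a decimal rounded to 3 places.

PN ≈ 0.535

p₁ = P(outcome | exposed) = 144/2709 = 0.053156
p₀ = P(outcome | unexposed) = 14/566 = 0.024735
Under exogeneity and monotonicity, PN = (p₁ − p₀) / p₁.
PN = (0.053156 − 0.024735) / 0.053156 = 0.028421 / 0.053156 ≈ 0.5347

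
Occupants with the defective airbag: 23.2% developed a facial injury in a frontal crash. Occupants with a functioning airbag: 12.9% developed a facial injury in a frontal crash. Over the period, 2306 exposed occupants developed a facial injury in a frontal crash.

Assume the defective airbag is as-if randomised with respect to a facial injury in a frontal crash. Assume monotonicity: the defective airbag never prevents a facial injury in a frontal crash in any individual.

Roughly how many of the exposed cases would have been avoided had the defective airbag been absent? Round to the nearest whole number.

p₁ = 0.232, p₀ = 0.129.
PN = (p₁ − p₀)/p₁ = (0.232 − 0.129) / 0.232 ≈ 0.44397.
Attributable cases ≈ PN × (exposed cases) = 0.44397 × 2306 ≈ 1023.78.

about 1024 cases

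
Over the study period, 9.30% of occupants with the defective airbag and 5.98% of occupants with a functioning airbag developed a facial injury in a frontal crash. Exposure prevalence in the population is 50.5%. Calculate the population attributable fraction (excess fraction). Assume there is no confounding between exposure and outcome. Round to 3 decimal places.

p₁ = 0.093, p₀ = 0.0598.
Overall risk P(Y=1) = π·p₁ + (1−π)·p₀ = 0.505×0.093 + 0.495×0.0598 = 0.076566.
Under exogeneity, PAF = [P(Y=1) − p₀] / P(Y=1).
PAF = (0.076566 − 0.0598) / 0.076566 ≈ 0.2190

PAF ≈ 0.219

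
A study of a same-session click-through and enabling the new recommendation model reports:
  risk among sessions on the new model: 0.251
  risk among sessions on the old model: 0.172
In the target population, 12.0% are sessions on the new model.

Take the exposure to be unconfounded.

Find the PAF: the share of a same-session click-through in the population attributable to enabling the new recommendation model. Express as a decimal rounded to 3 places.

Let p₁ = 0.251, p₀ = 0.172.
Overall risk P(Y=1) = π·p₁ + (1−π)·p₀ = 0.12×0.251 + 0.88×0.172 = 0.18148.
Under exogeneity, PAF = [P(Y=1) − p₀] / P(Y=1).
PAF = (0.18148 − 0.172) / 0.18148 ≈ 0.0522

PAF ≈ 0.052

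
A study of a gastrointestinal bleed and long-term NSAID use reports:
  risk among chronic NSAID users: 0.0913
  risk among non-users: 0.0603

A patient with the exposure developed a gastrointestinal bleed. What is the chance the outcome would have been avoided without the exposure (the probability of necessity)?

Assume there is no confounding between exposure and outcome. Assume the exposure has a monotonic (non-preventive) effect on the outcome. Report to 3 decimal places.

Let p₁ = 0.0913, p₀ = 0.0603.
Under exogeneity and monotonicity, PN = (p₁ − p₀) / p₁.
PN = (0.0913 − 0.0603) / 0.0913 = 0.031 / 0.0913 ≈ 0.3395

PN ≈ 0.340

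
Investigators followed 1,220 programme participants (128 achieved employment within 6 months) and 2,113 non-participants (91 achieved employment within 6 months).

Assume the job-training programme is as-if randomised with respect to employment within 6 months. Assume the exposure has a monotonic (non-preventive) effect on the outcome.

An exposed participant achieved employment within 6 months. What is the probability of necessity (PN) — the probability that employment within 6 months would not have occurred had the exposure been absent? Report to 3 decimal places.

PN ≈ 0.590

p₁ = P(outcome | exposed) = 128/1220 = 0.10492
p₀ = P(outcome | unexposed) = 91/2113 = 0.043067
Under exogeneity and monotonicity, PN = (p₁ − p₀) / p₁.
PN = (0.10492 − 0.043067) / 0.10492 = 0.061851 / 0.10492 ≈ 0.5895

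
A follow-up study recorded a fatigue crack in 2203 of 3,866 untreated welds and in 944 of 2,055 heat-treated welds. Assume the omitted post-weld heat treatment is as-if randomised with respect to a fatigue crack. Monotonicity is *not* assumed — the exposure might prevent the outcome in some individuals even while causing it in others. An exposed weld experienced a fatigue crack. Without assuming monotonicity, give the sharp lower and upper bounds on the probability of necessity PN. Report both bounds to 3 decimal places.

p₁ = P(outcome | exposed) = 2203/3866 = 0.56984
p₀ = P(outcome | unexposed) = 944/2055 = 0.45937
Under exogeneity alone the bounds on PN are max{0,(p₁−p₀)/p₁} ≤ PN ≤ min{1,(1−p₀)/p₁}.
  lower = (p₁ − p₀)/p₁ = 0.11047 / 0.56984 ≈ 0.1939
  upper = min{1, (1 − p₀)/p₁} = 0.54063 / 0.56984 ≈ 0.9487

0.194 ≤ PN ≤ 0.949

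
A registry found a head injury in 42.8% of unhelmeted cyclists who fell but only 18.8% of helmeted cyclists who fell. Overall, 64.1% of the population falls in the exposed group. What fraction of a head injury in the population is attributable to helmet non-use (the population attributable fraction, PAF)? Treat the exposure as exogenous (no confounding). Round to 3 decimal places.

p₁ = 0.428, p₀ = 0.188.
Overall risk P(Y=1) = π·p₁ + (1−π)·p₀ = 0.641×0.428 + 0.359×0.188 = 0.34184.
Under exogeneity, PAF = [P(Y=1) − p₀] / P(Y=1).
PAF = (0.34184 − 0.188) / 0.34184 ≈ 0.4500

PAF ≈ 0.450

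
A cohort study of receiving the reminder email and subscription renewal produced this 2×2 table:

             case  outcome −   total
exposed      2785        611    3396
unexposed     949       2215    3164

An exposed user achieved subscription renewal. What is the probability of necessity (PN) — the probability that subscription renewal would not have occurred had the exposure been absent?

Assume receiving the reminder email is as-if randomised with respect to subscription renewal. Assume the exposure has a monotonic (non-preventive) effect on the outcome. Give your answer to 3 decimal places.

PN ≈ 0.634

p₁ = P(outcome | exposed) = 2785/3396 = 0.82008
p₀ = P(outcome | unexposed) = 949/3164 = 0.29994
Under exogeneity and monotonicity, PN = (p₁ − p₀) / p₁.
PN = (0.82008 − 0.29994) / 0.82008 = 0.52015 / 0.82008 ≈ 0.6343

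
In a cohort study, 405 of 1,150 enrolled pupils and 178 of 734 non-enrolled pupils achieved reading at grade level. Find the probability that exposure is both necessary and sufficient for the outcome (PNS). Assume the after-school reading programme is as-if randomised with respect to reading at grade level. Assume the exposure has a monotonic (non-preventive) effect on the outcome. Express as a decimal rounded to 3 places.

PNS ≈ 0.110

p₁ = P(outcome | exposed) = 405/1150 = 0.35217
p₀ = P(outcome | unexposed) = 178/734 = 0.24251
Under exogeneity and monotonicity, PNS = p₁ − p₀.
PNS = 0.35217 − 0.24251 = 0.10967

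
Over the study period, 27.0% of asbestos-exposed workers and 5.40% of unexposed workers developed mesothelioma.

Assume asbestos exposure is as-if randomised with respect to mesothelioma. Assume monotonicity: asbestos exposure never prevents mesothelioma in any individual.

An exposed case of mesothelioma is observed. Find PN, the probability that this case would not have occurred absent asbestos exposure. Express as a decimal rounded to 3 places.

p₁ = 0.27, p₀ = 0.054.
Under exogeneity and monotonicity, PN = (p₁ − p₀) / p₁.
PN = (0.27 − 0.054) / 0.27 = 0.216 / 0.27 ≈ 0.8000

PN ≈ 0.800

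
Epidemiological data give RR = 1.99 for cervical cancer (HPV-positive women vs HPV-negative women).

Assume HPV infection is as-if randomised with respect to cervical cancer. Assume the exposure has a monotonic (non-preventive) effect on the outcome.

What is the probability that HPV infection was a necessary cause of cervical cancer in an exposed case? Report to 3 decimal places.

PN ≈ 0.497

Under exogeneity and monotonicity, PN = (RR − 1) / RR = 1 − 1/RR.
PN = (1.99 − 1) / 1.99 = 0.99 / 1.99 ≈ 0.4975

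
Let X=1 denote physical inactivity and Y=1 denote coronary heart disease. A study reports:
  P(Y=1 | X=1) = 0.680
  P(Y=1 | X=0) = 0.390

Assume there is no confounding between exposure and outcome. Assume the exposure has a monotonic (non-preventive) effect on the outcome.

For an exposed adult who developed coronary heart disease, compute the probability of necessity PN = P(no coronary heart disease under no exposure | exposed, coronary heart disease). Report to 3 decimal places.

Let p₁ = 0.68, p₀ = 0.39.
Under exogeneity and monotonicity, PN = (p₁ − p₀) / p₁.
PN = (0.68 − 0.39) / 0.68 = 0.29 / 0.68 ≈ 0.4265

PN ≈ 0.426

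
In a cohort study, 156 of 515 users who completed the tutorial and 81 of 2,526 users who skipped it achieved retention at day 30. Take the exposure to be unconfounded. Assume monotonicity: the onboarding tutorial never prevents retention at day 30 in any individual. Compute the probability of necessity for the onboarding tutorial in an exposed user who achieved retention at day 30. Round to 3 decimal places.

p₁ = P(outcome | exposed) = 156/515 = 0.30291
p₀ = P(outcome | unexposed) = 81/2526 = 0.032067
Under exogeneity and monotonicity, PN = (p₁ − p₀) / p₁.
PN = (0.30291 − 0.032067) / 0.30291 = 0.27085 / 0.30291 ≈ 0.8941

PN ≈ 0.894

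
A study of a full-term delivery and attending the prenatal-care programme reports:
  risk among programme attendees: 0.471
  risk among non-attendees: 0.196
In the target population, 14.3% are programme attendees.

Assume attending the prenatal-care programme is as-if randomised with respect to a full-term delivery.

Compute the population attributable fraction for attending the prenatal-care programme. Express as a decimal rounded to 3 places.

Let p₁ = 0.471, p₀ = 0.196.
Overall risk P(Y=1) = π·p₁ + (1−π)·p₀ = 0.143×0.471 + 0.857×0.196 = 0.23533.
Under exogeneity, PAF = [P(Y=1) − p₀] / P(Y=1).
PAF = (0.23533 − 0.196) / 0.23533 ≈ 0.1671

PAF ≈ 0.167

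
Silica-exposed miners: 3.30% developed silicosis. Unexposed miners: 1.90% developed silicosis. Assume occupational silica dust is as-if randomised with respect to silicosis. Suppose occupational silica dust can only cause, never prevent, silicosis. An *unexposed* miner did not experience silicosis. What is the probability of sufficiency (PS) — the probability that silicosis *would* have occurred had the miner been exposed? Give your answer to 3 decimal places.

p₁ = 0.033, p₀ = 0.019.
Under exogeneity and monotonicity, PS = (p₁ − p₀) / (1 − p₀).
PS = (0.033 − 0.019) / (1 − 0.019) = 0.014 / 0.981 ≈ 0.0143

PS ≈ 0.014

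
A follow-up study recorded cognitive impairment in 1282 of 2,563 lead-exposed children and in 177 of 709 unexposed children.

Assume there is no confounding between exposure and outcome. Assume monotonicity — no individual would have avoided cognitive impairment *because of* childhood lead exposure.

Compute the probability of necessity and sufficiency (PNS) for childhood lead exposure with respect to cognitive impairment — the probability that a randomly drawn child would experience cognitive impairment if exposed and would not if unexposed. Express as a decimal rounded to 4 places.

PNS ≈ 0.2505

p₁ = P(outcome | exposed) = 1282/2563 = 0.5002
p₀ = P(outcome | unexposed) = 177/709 = 0.24965
Under exogeneity and monotonicity, PNS = p₁ − p₀.
PNS = 0.5002 − 0.24965 = 0.25055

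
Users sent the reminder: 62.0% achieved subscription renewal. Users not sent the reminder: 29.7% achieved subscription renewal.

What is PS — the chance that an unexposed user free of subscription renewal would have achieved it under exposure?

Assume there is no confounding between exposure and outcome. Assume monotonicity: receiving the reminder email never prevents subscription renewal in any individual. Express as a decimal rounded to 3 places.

p₁ = 0.62, p₀ = 0.297.
Under exogeneity and monotonicity, PS = (p₁ − p₀) / (1 − p₀).
PS = (0.62 − 0.297) / (1 − 0.297) = 0.323 / 0.703 ≈ 0.4595

PS ≈ 0.459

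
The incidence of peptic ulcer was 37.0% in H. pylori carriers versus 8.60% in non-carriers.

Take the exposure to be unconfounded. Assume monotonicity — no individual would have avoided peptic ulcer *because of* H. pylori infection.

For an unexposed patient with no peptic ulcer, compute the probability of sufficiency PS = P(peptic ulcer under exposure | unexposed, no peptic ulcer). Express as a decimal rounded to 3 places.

p₁ = 0.37, p₀ = 0.086.
Under exogeneity and monotonicity, PS = (p₁ − p₀) / (1 − p₀).
PS = (0.37 − 0.086) / (1 − 0.086) = 0.284 / 0.914 ≈ 0.3107

PS ≈ 0.311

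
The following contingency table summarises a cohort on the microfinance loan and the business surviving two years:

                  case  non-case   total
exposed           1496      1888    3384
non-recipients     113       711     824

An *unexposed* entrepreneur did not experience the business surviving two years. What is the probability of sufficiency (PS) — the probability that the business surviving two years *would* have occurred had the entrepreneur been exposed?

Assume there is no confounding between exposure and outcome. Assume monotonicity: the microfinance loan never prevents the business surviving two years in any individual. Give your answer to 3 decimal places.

PS ≈ 0.353

p₁ = P(outcome | exposed) = 1496/3384 = 0.44208
p₀ = P(outcome | unexposed) = 113/824 = 0.13714
Under exogeneity and monotonicity, PS = (p₁ − p₀) / (1 − p₀).
PS = (0.44208 − 0.13714) / (1 − 0.13714) = 0.30494 / 0.86286 ≈ 0.3534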